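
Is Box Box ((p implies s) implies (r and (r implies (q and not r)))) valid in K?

Tableau for the negation not Box Box ((p implies s) implies (r and (r implies (q and not r)))):
1. not Box Box ((p implies s) implies (r and (r implies (q and not r)))), u
2. not Box ((p implies s) implies (r and (r implies (q and not r)))), v
3. not ((p implies s) implies (r and (r implies (q and not r)))), w
4. p implies s, w
5. not (r and (r implies (q and not r))), w
6. s, w
7. not (r implies (q and not r)), w
8. r, w
9. not (q and not r), w
Accessibility: uRv, vRw
The negation has an open branch (countermodel exists).

Invalid (countermodel exists)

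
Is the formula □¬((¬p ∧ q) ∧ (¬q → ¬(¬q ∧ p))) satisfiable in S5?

Satisfiable

1. □¬((¬p ∧ q) ∧ (¬q → ¬(¬q ∧ p))), 0
2. ¬((¬p ∧ q) ∧ (¬q → ¬(¬q ∧ p))), 0   [□-rule on 1 via 0R0]
3. ¬(¬q → ¬(¬q ∧ p)), 0   [¬∧-rule on 2 (branches; this branch)]
4. ¬q, 0   [¬→-rule on 3]
5. ¬q ∧ p, 0   [¬→-rule on 3]
6. p, 0   [∧-rule on 5]
Accessibility: 0R0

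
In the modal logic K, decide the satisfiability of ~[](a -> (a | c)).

No, unsatisfiable

1. ~[](a -> (a | c)), 0
2. ~(a -> (a | c)), 1
3. a, 1
4. ~(a | c), 1
5. ~a, 1
6. ~c, 1
Accessibility: 0R1
Branch closes: a and ~a both at 1.
All branches of the tableau close; one closing branch shown above.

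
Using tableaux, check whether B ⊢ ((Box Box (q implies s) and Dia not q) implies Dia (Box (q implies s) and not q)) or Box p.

Tableau for the negation not (((Box Box (q implies s) and Dia not q) implies Dia (Box (q implies s) and not q)) or Box p):
1. not (((Box Box (q implies s) and Dia not q) implies Dia (Box (q implies s) and not q)) or Box p), w0
2. not ((Box Box (q implies s) and Dia not q) implies Dia (Box (q implies s) and not q)), w0
3. not Box p, w0
4. Box Box (q implies s) and Dia not q, w0
5. not Dia (Box (q implies s) and not q), w0
6. Box Box (q implies s), w0
7. Dia not q, w0
8. not (Box (q implies s) and not q), w0
9. Box (q implies s), w0
10. q implies s, w0
11. not Box (q implies s), w0
12. s, w0
13. not p, w1
14. not (Box (q implies s) and not q), w1
15. Box (q implies s), w1
16. q implies s, w1
17. q, w1
18. s, w1
19. not q, w2
20. not (Box (q implies s) and not q), w2
21. Box (q implies s), w2
22. q implies s, w2
23. not Box (q implies s), w2
24. s, w2
25. not (q implies s), w3
26. q, w3
27. not s, w3
28. not (Box (q implies s) and not q), w3
29. Box (q implies s), w3
30. q implies s, w3
31. s, w3
Accessibility: w0Rw0, w0Rw1, w0Rw2, w0Rw3, w1Rw0, w1Rw1, w2Rw0, w2Rw2, w3Rw0, w3Rw3
Branch closes: s and not s both at w3.
All branches of the negation close; one closing branch shown above.

Yes, valid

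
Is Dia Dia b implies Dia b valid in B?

Tableau for the negation not (Dia Dia b implies Dia b):
1. not (Dia Dia b implies Dia b), w0
2. Dia Dia b, w0
3. not Dia b, w0
4. not b, w0
5. Dia b, w1
6. not b, w1
7. b, w2
Accessibility: w0Rw0, w0Rw1, w1Rw0, w1Rw1, w1Rw2, w2Rw1, w2Rw2
The negation has an open branch (countermodel exists).

Invalid (countermodel exists)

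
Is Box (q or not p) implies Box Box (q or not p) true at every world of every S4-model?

Yes, valid

Tableau for the negation not (Box (q or not p) implies Box Box (q or not p)):
1. not (Box (q or not p) implies Box Box (q or not p)), u
2. Box (q or not p), u
3. not Box Box (q or not p), u
4. q or not p, u
5. not p, u
6. not Box (q or not p), v
7. q or not p, v
8. not p, v
9. not (q or not p), w
10. not q, w
11. p, w
12. q or not p, w
13. not p, w
Accessibility: uRu, uRv, uRw, vRv, vRw, wRw
Branch closes: p and not p both at w.
Every branch of the negation's tableau closes; the branch above is one of them.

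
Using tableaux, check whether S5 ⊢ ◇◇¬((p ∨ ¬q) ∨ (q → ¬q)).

Tableau for the negation ¬◇◇¬((p ∨ ¬q) ∨ (q → ¬q)):
1. ¬◇◇¬((p ∨ ¬q) ∨ (q → ¬q)), 0
2. ¬◇¬((p ∨ ¬q) ∨ (q → ¬q)), 0
3. (p ∨ ¬q) ∨ (q → ¬q), 0
4. q → ¬q, 0
5. ¬q, 0
Accessibility: 0R0
The negation has an open branch (countermodel exists).

Invalid (countermodel exists)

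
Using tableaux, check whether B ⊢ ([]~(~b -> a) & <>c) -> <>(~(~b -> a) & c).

Tableau for the negation ~(([]~(~b -> a) & <>c) -> <>(~(~b -> a) & c)):
1. ~(([]~(~b -> a) & <>c) -> <>(~(~b -> a) & c)), 0
2. []~(~b -> a) & <>c, 0
3. ~<>(~(~b -> a) & c), 0
4. []~(~b -> a), 0
5. <>c, 0
6. ~(~(~b -> a) & c), 0
7. ~(~b -> a), 0
8. ~b, 0
9. ~a, 0
10. ~c, 0
11. c, 1
12. ~(~(~b -> a) & c), 1
13. ~(~b -> a), 1
14. ~b, 1
15. ~a, 1
16. ~b -> a, 1
17. a, 1
Accessibility: 0R0, 0R1, 1R0, 1R1
Branch closes: a and ~a both at 1.
All branches of the negation close; one closing branch shown above.

Yes, valid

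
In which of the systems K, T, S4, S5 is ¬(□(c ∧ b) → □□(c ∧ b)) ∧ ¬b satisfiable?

K

K-tableau for the formula:
1. ¬(□(c ∧ b) → □□(c ∧ b)) ∧ ¬b, 0
2. ¬(□(c ∧ b) → □□(c ∧ b)), 0   [∧-rule on 1]
3. ¬b, 0   [∧-rule on 1]
4. □(c ∧ b), 0   [¬→-rule on 2]
5. ¬□□(c ∧ b), 0   [¬→-rule on 2]
6. ¬□(c ∧ b), 1   [¬□-rule on 5: fresh world 1, 0R1]
7. c ∧ b, 1   [□-rule on 4 via 0R1]
8. c, 1   [∧-rule on 7]
9. b, 1   [∧-rule on 7]
10. ¬(c ∧ b), 2   [¬□-rule on 6: fresh world 2, 1R2]
11. ¬b, 2   [¬∧-rule on 10 (branches; this branch)]
Accessibility: 0R1, 1R2
Complete open branch: satisfiable in K.
T-tableau for the formula:
1. ¬(□(c ∧ b) → □□(c ∧ b)) ∧ ¬b, 0
2. ¬(□(c ∧ b) → □□(c ∧ b)), 0   [∧-rule on 1]
3. ¬b, 0   [∧-rule on 1]
4. □(c ∧ b), 0   [¬→-rule on 2]
5. ¬□□(c ∧ b), 0   [¬→-rule on 2]
6. c ∧ b, 0   [□-rule on 4 via 0R0]
7. c, 0   [∧-rule on 6]
8. b, 0   [∧-rule on 6]
Accessibility: 0R0
Branch closes: b and ¬b both at 0.
Every branch closes (one shown): unsatisfiable in T, hence also in S4, S5 (every S4/S5-frame is a T-frame).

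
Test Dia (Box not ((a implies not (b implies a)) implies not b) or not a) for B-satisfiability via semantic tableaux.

1. Dia (Box not ((a implies not (b implies a)) implies not b) or not a), 0
2. Box not ((a implies not (b implies a)) implies not b) or not a, 1   [Dia-rule on 1: fresh world 1, 0R1]
3. not a, 1   [or-rule on 2 (branches; this branch)]
Accessibility: 0R0, 0R1, 1R0, 1R1

Satisfiable (open branch found)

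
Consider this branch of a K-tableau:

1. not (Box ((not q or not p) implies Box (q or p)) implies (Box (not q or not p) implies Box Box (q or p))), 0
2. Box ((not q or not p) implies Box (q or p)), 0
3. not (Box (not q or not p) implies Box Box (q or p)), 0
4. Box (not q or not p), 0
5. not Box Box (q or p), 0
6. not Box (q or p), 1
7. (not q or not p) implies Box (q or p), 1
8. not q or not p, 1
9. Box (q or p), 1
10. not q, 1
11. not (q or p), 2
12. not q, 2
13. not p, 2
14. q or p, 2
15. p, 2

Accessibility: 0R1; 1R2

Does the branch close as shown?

Closed

Both p and not p appear at 2.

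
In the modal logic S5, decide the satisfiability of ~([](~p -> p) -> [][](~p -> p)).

Unsatisfiable (every branch closes)

1. ~([](~p -> p) -> [][](~p -> p)), u
2. [](~p -> p), u
3. ~[][](~p -> p), u
4. ~p -> p, u
5. p, u
6. ~[](~p -> p), v
7. ~p -> p, v
8. p, v
9. ~(~p -> p), w
10. ~p, w
11. ~p -> p, w
12. p, w
Accessibility: uRu, uRv, uRw, vRu, vRv, vRw, wRu, wRv, wRw
Branch closes: p and ~p both at w.
All branches of the tableau close; one closing branch shown above.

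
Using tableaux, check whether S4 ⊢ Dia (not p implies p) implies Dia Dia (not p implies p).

Tableau for the negation not (Dia (not p implies p) implies Dia Dia (not p implies p)):
1. not (Dia (not p implies p) implies Dia Dia (not p implies p)), w0
2. Dia (not p implies p), w0
3. not Dia Dia (not p implies p), w0
4. not Dia (not p implies p), w0
5. not (not p implies p), w0
6. not p, w0
7. not p implies p, w1
8. not Dia (not p implies p), w1
9. not (not p implies p), w1
10. not p, w1
11. p, w1
Accessibility: w0Rw0, w0Rw1, w1Rw1
Branch closes: p and not p both at w1.
All branches of the negation close; one closing branch shown above.

Valid in S4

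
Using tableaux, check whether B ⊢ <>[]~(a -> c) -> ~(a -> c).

Tableau for the negation ~(<>[]~(a -> c) -> ~(a -> c)):
1. ~(<>[]~(a -> c) -> ~(a -> c)), 0
2. <>[]~(a -> c), 0   [~->-rule on 1]
3. a -> c, 0   [~->-rule on 1]
4. c, 0   [->-rule on 3 (branches; this branch)]
5. []~(a -> c), 1   [<>-rule on 2: fresh world 1, 0R1]
6. ~(a -> c), 0   [[]-rule on 5 via 1R0]
7. a, 0   [~->-rule on 6]
8. ~c, 0   [~->-rule on 6]
Accessibility: 0R0, 0R1, 1R0, 1R1
Branch closes: c and ~c both at 0.
All branches of the negation close; one closing branch shown above.

Valid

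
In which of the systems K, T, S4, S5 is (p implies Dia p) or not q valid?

T, S4, S5

K-tableau for the negation not ((p implies Dia p) or not q):
1. not ((p implies Dia p) or not q), 0
2. not (p implies Dia p), 0
3. q, 0
4. p, 0
5. not Dia p, 0
Complete open branch: countermodel on a K-frame, so not valid in K.
T-tableau for the negation not ((p implies Dia p) or not q):
1. not ((p implies Dia p) or not q), 0
2. not (p implies Dia p), 0
3. q, 0
4. p, 0
5. not Dia p, 0
6. not p, 0
Accessibility: 0R0
Branch closes: p and not p both at 0.
Every branch closes (one shown): valid in T, hence also in S4, S5 (every theorem of T is a theorem of S4 and S5).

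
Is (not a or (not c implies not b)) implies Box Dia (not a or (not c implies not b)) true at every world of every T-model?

Invalid (countermodel exists)

Tableau for the negation not ((not a or (not c implies not b)) implies Box Dia (not a or (not c implies not b))):
1. not ((not a or (not c implies not b)) implies Box Dia (not a or (not c implies not b))), u
2. not a or (not c implies not b), u   [neg-implies-rule on 1]
3. not Box Dia (not a or (not c implies not b)), u   [neg-implies-rule on 1]
4. not c implies not b, u   [or-rule on 2 (branches; this branch)]
5. not b, u   [implies-rule on 4 (branches; this branch)]
6. not Dia (not a or (not c implies not b)), v   [neg-Box-rule on 3: fresh world v, uRv]
7. not (not a or (not c implies not b)), v   [neg-Dia-rule on 6 via vRv]
8. a, v   [neg-or-rule on 7]
9. not (not c implies not b), v   [neg-or-rule on 7]
10. not c, v   [neg-implies-rule on 9]
11. b, v   [neg-implies-rule on 9]
Accessibility: uRu, uRv, vRv
The negation has an open branch (countermodel exists).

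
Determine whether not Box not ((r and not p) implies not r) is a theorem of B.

Tableau for the negation Box not ((r and not p) implies not r):
1. Box not ((r and not p) implies not r), w0
2. not ((r and not p) implies not r), w0   [Box-rule on 1 via w0Rw0]
3. r and not p, w0   [neg-implies-rule on 2]
4. r, w0   [neg-implies-rule on 2]
5. not p, w0   [and-rule on 3]
Accessibility: w0Rw0
The negation has an open branch (countermodel exists).

Invalid (countermodel exists)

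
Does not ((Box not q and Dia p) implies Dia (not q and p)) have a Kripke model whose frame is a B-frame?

Unsatisfiable

1. not ((Box not q and Dia p) implies Dia (not q and p)), w0
2. Box not q and Dia p, w0   [neg-implies-rule on 1]
3. not Dia (not q and p), w0   [neg-implies-rule on 1]
4. Box not q, w0   [and-rule on 2]
5. Dia p, w0   [and-rule on 2]
6. not (not q and p), w0   [neg-Dia-rule on 3 via w0Rw0]
7. not q, w0   [Box-rule on 4 via w0Rw0]
8. not p, w0   [neg-and-rule on 6 (branches; this branch)]
9. p, w1   [Dia-rule on 5: fresh world w1, w0Rw1]
10. not (not q and p), w1   [neg-Dia-rule on 3 via w0Rw1]
11. not q, w1   [Box-rule on 4 via w0Rw1]
12. not p, w1   [neg-and-rule on 10 (branches; this branch)]
Accessibility: w0Rw0, w0Rw1, w1Rw0, w1Rw1
Branch closes: p and not p both at w1.
Every branch closes; the branch above is one of them.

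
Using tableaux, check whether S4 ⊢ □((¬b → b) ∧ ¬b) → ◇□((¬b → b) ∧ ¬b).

Yes, valid

Tableau for the negation ¬(□((¬b → b) ∧ ¬b) → ◇□((¬b → b) ∧ ¬b)):
1. ¬(□((¬b → b) ∧ ¬b) → ◇□((¬b → b) ∧ ¬b)), u
2. □((¬b → b) ∧ ¬b), u
3. ¬◇□((¬b → b) ∧ ¬b), u
4. (¬b → b) ∧ ¬b, u
5. ¬b → b, u
6. ¬b, u
7. ¬□((¬b → b) ∧ ¬b), u
8. b, u
Accessibility: uRu
Branch closes: b and ¬b both at u.
All branches of the negation close; one closing branch shown above.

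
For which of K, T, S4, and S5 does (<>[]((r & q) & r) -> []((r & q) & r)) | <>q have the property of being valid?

T, S4, S5

T-tableau for the negation ~((<>[]((r & q) & r) -> []((r & q) & r)) | <>q):
1. ~((<>[]((r & q) & r) -> []((r & q) & r)) | <>q), 0
2. ~(<>[]((r & q) & r) -> []((r & q) & r)), 0   [~|-rule on 1]
3. ~<>q, 0   [~|-rule on 1]
4. <>[]((r & q) & r), 0   [~->-rule on 2]
5. ~[]((r & q) & r), 0   [~->-rule on 2]
6. ~q, 0   [~<>-rule on 3 via 0R0]
7. []((r & q) & r), 1   [<>-rule on 4: fresh world 1, 0R1]
8. ~q, 1   [~<>-rule on 3 via 0R1]
9. (r & q) & r, 1   [[]-rule on 7 via 1R1]
10. r & q, 1   [&-rule on 9]
11. r, 1   [&-rule on 9]
12. q, 1   [&-rule on 10]
Accessibility: 0R0, 0R1, 1R1
Branch closes: q and ~q both at 1.
Every branch closes (one shown): valid in T, hence also in S4, S5 (every theorem of T is a theorem of S4 and S5).
K-tableau for the negation ~((<>[]((r & q) & r) -> []((r & q) & r)) | <>q):
1. ~((<>[]((r & q) & r) -> []((r & q) & r)) | <>q), 0
2. ~(<>[]((r & q) & r) -> []((r & q) & r)), 0   [~|-rule on 1]
3. ~<>q, 0   [~|-rule on 1]
4. <>[]((r & q) & r), 0   [~->-rule on 2]
5. ~[]((r & q) & r), 0   [~->-rule on 2]
6. []((r & q) & r), 1   [<>-rule on 4: fresh world 1, 0R1]
7. ~q, 1   [~<>-rule on 3 via 0R1]
8. ~((r & q) & r), 2   [~[]-rule on 5: fresh world 2, 0R2]
9. ~q, 2   [~<>-rule on 3 via 0R2]
10. ~r, 2   [~&-rule on 8 (branches; this branch)]
Accessibility: 0R1, 0R2
Complete open branch: countermodel on a K-frame, so not valid in K.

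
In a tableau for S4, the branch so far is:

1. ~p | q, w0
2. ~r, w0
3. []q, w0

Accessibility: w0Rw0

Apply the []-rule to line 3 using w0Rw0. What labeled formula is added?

q, w0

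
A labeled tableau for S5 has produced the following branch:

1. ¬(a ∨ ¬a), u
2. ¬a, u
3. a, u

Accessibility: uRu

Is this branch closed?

Both a and ¬a appear at u.

Closed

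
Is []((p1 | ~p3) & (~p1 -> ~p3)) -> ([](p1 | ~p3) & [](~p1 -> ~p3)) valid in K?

Valid in K

Tableau for the negation ~([]((p1 | ~p3) & (~p1 -> ~p3)) -> ([](p1 | ~p3) & [](~p1 -> ~p3))):
1. ~([]((p1 | ~p3) & (~p1 -> ~p3)) -> ([](p1 | ~p3) & [](~p1 -> ~p3))), 0
2. []((p1 | ~p3) & (~p1 -> ~p3)), 0
3. ~([](p1 | ~p3) & [](~p1 -> ~p3)), 0
4. ~[](~p1 -> ~p3), 0
5. ~(~p1 -> ~p3), 1
6. ~p1, 1
7. p3, 1
8. (p1 | ~p3) & (~p1 -> ~p3), 1
9. p1 | ~p3, 1
10. ~p1 -> ~p3, 1
11. ~p3, 1
Accessibility: 0R1
Branch closes: p3 and ~p3 both at 1.
Every branch of the negation's tableau closes; the branch above is one of them.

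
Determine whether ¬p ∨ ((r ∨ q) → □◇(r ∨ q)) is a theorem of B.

Valid

Tableau for the negation ¬(¬p ∨ ((r ∨ q) → □◇(r ∨ q))):
1. ¬(¬p ∨ ((r ∨ q) → □◇(r ∨ q))), w0
2. p, w0
3. ¬((r ∨ q) → □◇(r ∨ q)), w0
4. r ∨ q, w0
5. ¬□◇(r ∨ q), w0
6. q, w0
7. ¬◇(r ∨ q), w1
8. ¬(r ∨ q), w0
9. ¬r, w0
10. ¬q, w0
Accessibility: w0Rw0, w0Rw1, w1Rw0, w1Rw1
Branch closes: q and ¬q both at w0.
Every branch of the negation's tableau closes; the branch above is one of them.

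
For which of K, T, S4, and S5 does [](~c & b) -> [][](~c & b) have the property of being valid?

S4-tableau for the negation ~([](~c & b) -> [][](~c & b)):
1. ~([](~c & b) -> [][](~c & b)), 0
2. [](~c & b), 0
3. ~[][](~c & b), 0
4. ~c & b, 0
5. ~c, 0
6. b, 0
7. ~[](~c & b), 1
8. ~c & b, 1
9. ~c, 1
10. b, 1
11. ~(~c & b), 2
12. ~c & b, 2
13. ~c, 2
14. b, 2
15. ~b, 2
Accessibility: 0R0, 0R1, 0R2, 1R1, 1R2, 2R2
Branch closes: b and ~b both at 2.
Every branch closes (one shown): valid in S4, hence also in S5 (every theorem of S4 is a theorem of S5).
T-tableau for the negation ~([](~c & b) -> [][](~c & b)):
1. ~([](~c & b) -> [][](~c & b)), 0
2. [](~c & b), 0
3. ~[][](~c & b), 0
4. ~c & b, 0
5. ~c, 0
6. b, 0
7. ~[](~c & b), 1
8. ~c & b, 1
9. ~c, 1
10. b, 1
11. ~(~c & b), 2
12. ~b, 2
Accessibility: 0R0, 0R1, 1R1, 1R2, 2R2
Complete open branch: countermodel on a T-frame, so not valid in T, nor in K (the same frame is also a K-frame).

S4, S5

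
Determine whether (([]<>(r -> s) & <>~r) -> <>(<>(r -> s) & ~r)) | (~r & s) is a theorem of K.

Valid

Tableau for the negation ~((([]<>(r -> s) & <>~r) -> <>(<>(r -> s) & ~r)) | (~r & s)):
1. ~((([]<>(r -> s) & <>~r) -> <>(<>(r -> s) & ~r)) | (~r & s)), w0
2. ~(([]<>(r -> s) & <>~r) -> <>(<>(r -> s) & ~r)), w0
3. ~(~r & s), w0
4. []<>(r -> s) & <>~r, w0
5. ~<>(<>(r -> s) & ~r), w0
6. []<>(r -> s), w0
7. <>~r, w0
8. ~s, w0
9. ~r, w1
10. ~(<>(r -> s) & ~r), w1
11. <>(r -> s), w1
12. ~<>(r -> s), w1
13. r -> s, w2
14. ~(r -> s), w2
15. r, w2
16. ~s, w2
17. s, w2
Accessibility: w0Rw1, w1Rw2
Branch closes: s and ~s both at w2.
All branches of the negation close; one closing branch shown above.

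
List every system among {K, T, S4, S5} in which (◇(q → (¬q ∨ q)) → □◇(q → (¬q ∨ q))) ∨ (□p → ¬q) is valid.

T, S4, S5

T-tableau for the negation ¬((◇(q → (¬q ∨ q)) → □◇(q → (¬q ∨ q))) ∨ (□p → ¬q)):
1. ¬((◇(q → (¬q ∨ q)) → □◇(q → (¬q ∨ q))) ∨ (□p → ¬q)), u
2. ¬(◇(q → (¬q ∨ q)) → □◇(q → (¬q ∨ q))), u   [¬∨-rule on 1]
3. ¬(□p → ¬q), u   [¬∨-rule on 1]
4. ◇(q → (¬q ∨ q)), u   [¬→-rule on 2]
5. ¬□◇(q → (¬q ∨ q)), u   [¬→-rule on 2]
6. □p, u   [¬→-rule on 3]
7. q, u   [¬→-rule on 3]
8. p, u   [□-rule on 6 via uRu]
9. q → (¬q ∨ q), v   [◇-rule on 4: fresh world v, uRv]
10. p, v   [□-rule on 6 via uRv]
11. ¬q ∨ q, v   [→-rule on 9 (branches; this branch)]
12. q, v   [∨-rule on 11 (branches; this branch)]
13. ¬◇(q → (¬q ∨ q)), w   [¬□-rule on 5: fresh world w, uRw]
14. p, w   [□-rule on 6 via uRw]
15. ¬(q → (¬q ∨ q)), w   [¬◇-rule on 13 via wRw]
16. q, w   [¬→-rule on 15]
17. ¬(¬q ∨ q), w   [¬→-rule on 15]
18. ¬q, w   [¬∨-rule on 17]
Accessibility: uRu, uRv, uRw, vRv, wRw
Branch closes: q and ¬q both at w.
Every branch closes (one shown): valid in T, hence also in S4, S5 (every theorem of T is a theorem of S4 and S5).
K-tableau for the negation ¬((◇(q → (¬q ∨ q)) → □◇(q → (¬q ∨ q))) ∨ (□p → ¬q)):
1. ¬((◇(q → (¬q ∨ q)) → □◇(q → (¬q ∨ q))) ∨ (□p → ¬q)), u
2. ¬(◇(q → (¬q ∨ q)) → □◇(q → (¬q ∨ q))), u   [¬∨-rule on 1]
3. ¬(□p → ¬q), u   [¬∨-rule on 1]
4. ◇(q → (¬q ∨ q)), u   [¬→-rule on 2]
5. ¬□◇(q → (¬q ∨ q)), u   [¬→-rule on 2]
6. □p, u   [¬→-rule on 3]
7. q, u   [¬→-rule on 3]
8. q → (¬q ∨ q), v   [◇-rule on 4: fresh world v, uRv]
9. p, v   [□-rule on 6 via uRv]
10. ¬q ∨ q, v   [→-rule on 8 (branches; this branch)]
11. q, v   [∨-rule on 10 (branches; this branch)]
12. ¬◇(q → (¬q ∨ q)), w   [¬□-rule on 5: fresh world w, uRw]
13. p, w   [□-rule on 6 via uRw]
Accessibility: uRv, uRw
Complete open branch: countermodel on a K-frame, so not valid in K.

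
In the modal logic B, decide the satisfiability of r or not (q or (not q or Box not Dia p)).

Yes, satisfiable

1. r or not (q or (not q or Box not Dia p)), u
2. r, u
Accessibility: uRu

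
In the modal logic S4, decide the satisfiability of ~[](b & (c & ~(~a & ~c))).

Satisfiable (open branch found)

1. ~[](b & (c & ~(~a & ~c))), u
2. ~(b & (c & ~(~a & ~c))), v
3. ~(c & ~(~a & ~c)), v
4. ~a & ~c, v
5. ~a, v
6. ~c, v
Accessibility: uRu, uRv, vRv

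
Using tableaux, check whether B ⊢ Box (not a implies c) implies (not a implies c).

Valid in B

Tableau for the negation not (Box (not a implies c) implies (not a implies c)):
1. not (Box (not a implies c) implies (not a implies c)), w0
2. Box (not a implies c), w0   [neg-implies-rule on 1]
3. not (not a implies c), w0   [neg-implies-rule on 1]
4. not a, w0   [neg-implies-rule on 3]
5. not c, w0   [neg-implies-rule on 3]
6. not a implies c, w0   [Box-rule on 2 via w0Rw0]
7. c, w0   [implies-rule on 6 (branches; this branch)]
Accessibility: w0Rw0
Branch closes: c and not c both at w0.
All branches of the negation close; one closing branch shown above.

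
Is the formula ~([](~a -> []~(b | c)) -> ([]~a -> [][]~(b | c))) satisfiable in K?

1. ~([](~a -> []~(b | c)) -> ([]~a -> [][]~(b | c))), w0
2. [](~a -> []~(b | c)), w0
3. ~([]~a -> [][]~(b | c)), w0
4. []~a, w0
5. ~[][]~(b | c), w0
6. ~[]~(b | c), w1
7. ~a -> []~(b | c), w1
8. ~a, w1
9. []~(b | c), w1
10. b | c, w2
11. ~(b | c), w2
12. ~b, w2
13. ~c, w2
14. c, w2
Accessibility: w0Rw1, w1Rw2
Branch closes: c and ~c both at w2.
Every branch closes; the branch above is one of them.

Unsatisfiable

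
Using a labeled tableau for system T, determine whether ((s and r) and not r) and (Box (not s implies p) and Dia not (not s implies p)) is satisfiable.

1. ((s and r) and not r) and (Box (not s implies p) and Dia not (not s implies p)), w0
2. (s and r) and not r, w0
3. Box (not s implies p) and Dia not (not s implies p), w0
4. s and r, w0
5. not r, w0
6. Box (not s implies p), w0
7. Dia not (not s implies p), w0
8. s, w0
9. r, w0
Accessibility: w0Rw0
Branch closes: r and not r both at w0.
Every branch closes; the branch above is one of them.

Unsatisfiable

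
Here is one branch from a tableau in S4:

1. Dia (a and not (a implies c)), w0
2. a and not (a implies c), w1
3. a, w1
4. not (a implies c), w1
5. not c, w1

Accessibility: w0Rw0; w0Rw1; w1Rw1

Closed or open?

No, open

No world carries both an atom and its negation.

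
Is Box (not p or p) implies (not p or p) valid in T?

Tableau for the negation not (Box (not p or p) implies (not p or p)):
1. not (Box (not p or p) implies (not p or p)), 0
2. Box (not p or p), 0
3. not (not p or p), 0
4. p, 0
5. not p, 0
Accessibility: 0R0
Branch closes: p and not p both at 0.
All branches of the negation close; one closing branch shown above.

Valid in T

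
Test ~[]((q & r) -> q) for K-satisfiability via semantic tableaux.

Unsatisfiable

1. ~[]((q & r) -> q), u
2. ~((q & r) -> q), v
3. q & r, v
4. ~q, v
5. q, v
6. r, v
Accessibility: uRv
Branch closes: q and ~q both at v.
(One branch shown.) All branches close.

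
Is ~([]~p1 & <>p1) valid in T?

Valid in T

Tableau for the negation []~p1 & <>p1:
1. []~p1 & <>p1, u
2. []~p1, u
3. <>p1, u
4. ~p1, u
5. p1, v
6. ~p1, v
Accessibility: uRu, uRv, vRv
Branch closes: p1 and ~p1 both at v.
Every branch of the negation's tableau closes; the branch above is one of them.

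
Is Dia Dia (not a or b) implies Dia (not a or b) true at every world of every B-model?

Invalid (countermodel exists)

Tableau for the negation not (Dia Dia (not a or b) implies Dia (not a or b)):
1. not (Dia Dia (not a or b) implies Dia (not a or b)), 0
2. Dia Dia (not a or b), 0   [neg-implies-rule on 1]
3. not Dia (not a or b), 0   [neg-implies-rule on 1]
4. not (not a or b), 0   [neg-Dia-rule on 3 via 0R0]
5. a, 0   [neg-or-rule on 4]
6. not b, 0   [neg-or-rule on 4]
7. Dia (not a or b), 1   [Dia-rule on 2: fresh world 1, 0R1]
8. not (not a or b), 1   [neg-Dia-rule on 3 via 0R1]
9. a, 1   [neg-or-rule on 8]
10. not b, 1   [neg-or-rule on 8]
11. not a or b, 2   [Dia-rule on 7: fresh world 2, 1R2]
12. b, 2   [or-rule on 11 (branches; this branch)]
Accessibility: 0R0, 0R1, 1R0, 1R1, 1R2, 2R1, 2R2
The negation has an open branch (countermodel exists).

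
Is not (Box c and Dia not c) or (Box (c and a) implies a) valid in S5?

Tableau for the negation not (not (Box c and Dia not c) or (Box (c and a) implies a)):
1. not (not (Box c and Dia not c) or (Box (c and a) implies a)), w0
2. Box c and Dia not c, w0
3. not (Box (c and a) implies a), w0
4. Box c, w0
5. Dia not c, w0
6. Box (c and a), w0
7. not a, w0
8. c, w0
9. c and a, w0
10. a, w0
Accessibility: w0Rw0
Branch closes: a and not a both at w0.
Every branch of the negation's tableau closes; the branch above is one of them.

Yes, valid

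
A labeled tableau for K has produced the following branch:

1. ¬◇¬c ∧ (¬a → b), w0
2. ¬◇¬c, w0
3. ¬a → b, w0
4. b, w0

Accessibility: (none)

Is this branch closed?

Not closed

No atom appears with both signs at the same world.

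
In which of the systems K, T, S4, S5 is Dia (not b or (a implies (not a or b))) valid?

T, S4, S5

K-tableau for the negation not Dia (not b or (a implies (not a or b))):
1. not Dia (not b or (a implies (not a or b))), w0
Complete open branch: countermodel on a K-frame, so not valid in K.
T-tableau for the negation not Dia (not b or (a implies (not a or b))):
1. not Dia (not b or (a implies (not a or b))), w0
2. not (not b or (a implies (not a or b))), w0   [neg-Dia-rule on 1 via w0Rw0]
3. b, w0   [neg-or-rule on 2]
4. not (a implies (not a or b)), w0   [neg-or-rule on 2]
5. a, w0   [neg-implies-rule on 4]
6. not (not a or b), w0   [neg-implies-rule on 4]
7. not b, w0   [neg-or-rule on 6]
Accessibility: w0Rw0
Branch closes: b and not b both at w0.
Every branch closes (one shown): valid in T, hence also in S4, S5 (every theorem of T is a theorem of S4 and S5).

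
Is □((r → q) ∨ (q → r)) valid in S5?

Yes, valid

Tableau for the negation ¬□((r → q) ∨ (q → r)):
1. ¬□((r → q) ∨ (q → r)), u
2. ¬((r → q) ∨ (q → r)), v
3. ¬(r → q), v
4. ¬(q → r), v
5. r, v
6. ¬q, v
7. q, v
8. ¬r, v
Accessibility: uRu, uRv, vRu, vRv
Branch closes: q and ¬q both at v.
All branches of the negation close; one closing branch shown above.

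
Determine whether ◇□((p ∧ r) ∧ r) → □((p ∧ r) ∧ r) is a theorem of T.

No, not valid

Tableau for the negation ¬(◇□((p ∧ r) ∧ r) → □((p ∧ r) ∧ r)):
1. ¬(◇□((p ∧ r) ∧ r) → □((p ∧ r) ∧ r)), 0
2. ◇□((p ∧ r) ∧ r), 0   [¬→-rule on 1]
3. ¬□((p ∧ r) ∧ r), 0   [¬→-rule on 1]
4. □((p ∧ r) ∧ r), 1   [◇-rule on 2: fresh world 1, 0R1]
5. (p ∧ r) ∧ r, 1   [□-rule on 4 via 1R1]
6. p ∧ r, 1   [∧-rule on 5]
7. r, 1   [∧-rule on 5]
8. p, 1   [∧-rule on 6]
9. ¬((p ∧ r) ∧ r), 2   [¬□-rule on 3: fresh world 2, 0R2]
10. ¬r, 2   [¬∧-rule on 9 (branches; this branch)]
Accessibility: 0R0, 0R1, 0R2, 1R1, 2R2
The negation has an open branch (countermodel exists).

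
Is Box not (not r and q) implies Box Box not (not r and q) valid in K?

Tableau for the negation not (Box not (not r and q) implies Box Box not (not r and q)):
1. not (Box not (not r and q) implies Box Box not (not r and q)), u
2. Box not (not r and q), u
3. not Box Box not (not r and q), u
4. not Box not (not r and q), v
5. not (not r and q), v
6. not q, v
7. not r and q, w
8. not r, w
9. q, w
Accessibility: uRv, vRw
The negation has an open branch (countermodel exists).

No, not valid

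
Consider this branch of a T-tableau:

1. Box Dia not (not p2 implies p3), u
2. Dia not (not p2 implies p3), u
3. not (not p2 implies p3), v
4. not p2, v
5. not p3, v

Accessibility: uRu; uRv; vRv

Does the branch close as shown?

No atom appears with both signs at the same world.

Open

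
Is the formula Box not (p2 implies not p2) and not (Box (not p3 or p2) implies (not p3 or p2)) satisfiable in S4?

1. Box not (p2 implies not p2) and not (Box (not p3 or p2) implies (not p3 or p2)), u
2. Box not (p2 implies not p2), u   [and-rule on 1]
3. not (Box (not p3 or p2) implies (not p3 or p2)), u   [and-rule on 1]
4. Box (not p3 or p2), u   [neg-implies-rule on 3]
5. not (not p3 or p2), u   [neg-implies-rule on 3]
6. p3, u   [neg-or-rule on 5]
7. not p2, u   [neg-or-rule on 5]
8. not (p2 implies not p2), u   [Box-rule on 2 via uRu]
9. p2, u   [neg-implies-rule on 8]
Accessibility: uRu
Branch closes: p2 and not p2 both at u.
(One branch shown.) All branches close.

Unsatisfiable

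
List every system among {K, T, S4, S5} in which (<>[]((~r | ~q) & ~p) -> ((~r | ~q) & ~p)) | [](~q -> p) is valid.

S5

S4-tableau for the negation ~((<>[]((~r | ~q) & ~p) -> ((~r | ~q) & ~p)) | [](~q -> p)):
1. ~((<>[]((~r | ~q) & ~p) -> ((~r | ~q) & ~p)) | [](~q -> p)), u
2. ~(<>[]((~r | ~q) & ~p) -> ((~r | ~q) & ~p)), u
3. ~[](~q -> p), u
4. <>[]((~r | ~q) & ~p), u
5. ~((~r | ~q) & ~p), u
6. p, u
7. ~(~q -> p), v
8. ~q, v
9. ~p, v
10. []((~r | ~q) & ~p), w
11. (~r | ~q) & ~p, w
12. ~r | ~q, w
13. ~p, w
14. ~q, w
Accessibility: uRu, uRv, uRw, vRv, wRw
Complete open branch: countermodel on an S4-frame, so not valid in S4, nor in K, T (the same frame is also a K-frame and a T-frame).
S5-tableau for the negation ~((<>[]((~r | ~q) & ~p) -> ((~r | ~q) & ~p)) | [](~q -> p)):
1. ~((<>[]((~r | ~q) & ~p) -> ((~r | ~q) & ~p)) | [](~q -> p)), u
2. ~(<>[]((~r | ~q) & ~p) -> ((~r | ~q) & ~p)), u
3. ~[](~q -> p), u
4. <>[]((~r | ~q) & ~p), u
5. ~((~r | ~q) & ~p), u
6. ~(~r | ~q), u
7. r, u
8. q, u
9. ~(~q -> p), v
10. ~q, v
11. ~p, v
12. []((~r | ~q) & ~p), w
13. (~r | ~q) & ~p, u
14. ~r | ~q, u
15. ~p, u
16. (~r | ~q) & ~p, v
17. ~r | ~q, v
18. (~r | ~q) & ~p, w
19. ~r | ~q, w
20. ~p, w
21. ~q, u
Accessibility: uRu, uRv, uRw, vRu, vRv, vRw, wRu, wRv, wRw
Branch closes: q and ~q both at u.
Every branch closes (one shown): valid in S5.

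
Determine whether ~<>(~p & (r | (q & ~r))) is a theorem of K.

Not valid

Tableau for the negation <>(~p & (r | (q & ~r))):
1. <>(~p & (r | (q & ~r))), w0
2. ~p & (r | (q & ~r)), w1
3. ~p, w1
4. r | (q & ~r), w1
5. q & ~r, w1
6. q, w1
7. ~r, w1
Accessibility: w0Rw1
The negation has an open branch (countermodel exists).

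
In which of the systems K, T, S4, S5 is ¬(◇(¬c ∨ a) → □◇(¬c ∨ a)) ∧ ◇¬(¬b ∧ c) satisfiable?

K, T, S4

S5-tableau for the formula:
1. ¬(◇(¬c ∨ a) → □◇(¬c ∨ a)) ∧ ◇¬(¬b ∧ c), w0
2. ¬(◇(¬c ∨ a) → □◇(¬c ∨ a)), w0
3. ◇¬(¬b ∧ c), w0
4. ◇(¬c ∨ a), w0
5. ¬□◇(¬c ∨ a), w0
6. ¬(¬b ∧ c), w1
7. b, w1
8. ¬c ∨ a, w2
9. a, w2
10. ¬◇(¬c ∨ a), w3
11. ¬(¬c ∨ a), w0
12. c, w0
13. ¬a, w0
14. ¬(¬c ∨ a), w1
15. c, w1
16. ¬a, w1
17. ¬(¬c ∨ a), w2
18. c, w2
19. ¬a, w2
Accessibility: w0Rw0, w0Rw1, w0Rw2, w0Rw3, w1Rw0, w1Rw1, w1Rw2, w1Rw3, w2Rw0, w2Rw1, w2Rw2, w2Rw3, w3Rw0, w3Rw1, w3Rw2, w3Rw3
Branch closes: a and ¬a both at w2.
Every branch closes (one shown): unsatisfiable in S5.
S4-tableau for the formula:
1. ¬(◇(¬c ∨ a) → □◇(¬c ∨ a)) ∧ ◇¬(¬b ∧ c), w0
2. ¬(◇(¬c ∨ a) → □◇(¬c ∨ a)), w0
3. ◇¬(¬b ∧ c), w0
4. ◇(¬c ∨ a), w0
5. ¬□◇(¬c ∨ a), w0
6. ¬(¬b ∧ c), w1
7. ¬c, w1
8. ¬c ∨ a, w2
9. a, w2
10. ¬◇(¬c ∨ a), w3
11. ¬(¬c ∨ a), w3
12. c, w3
13. ¬a, w3
Accessibility: w0Rw0, w0Rw1, w0Rw2, w0Rw3, w1Rw1, w2Rw2, w3Rw3
Complete open branch: satisfiable in S4, hence also in K, T (this S4-model is also a K-model and a T-model).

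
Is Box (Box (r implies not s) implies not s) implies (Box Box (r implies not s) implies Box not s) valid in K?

Valid in K

Tableau for the negation not (Box (Box (r implies not s) implies not s) implies (Box Box (r implies not s) implies Box not s)):
1. not (Box (Box (r implies not s) implies not s) implies (Box Box (r implies not s) implies Box not s)), u
2. Box (Box (r implies not s) implies not s), u   [neg-implies-rule on 1]
3. not (Box Box (r implies not s) implies Box not s), u   [neg-implies-rule on 1]
4. Box Box (r implies not s), u   [neg-implies-rule on 3]
5. not Box not s, u   [neg-implies-rule on 3]
6. s, v   [neg-Box-rule on 5: fresh world v, uRv]
7. Box (r implies not s) implies not s, v   [Box-rule on 2 via uRv]
8. Box (r implies not s), v   [Box-rule on 4 via uRv]
9. not Box (r implies not s), v   [implies-rule on 7 (branches; this branch)]
10. not (r implies not s), w   [neg-Box-rule on 9: fresh world w, vRw]
11. r, w   [neg-implies-rule on 10]
12. s, w   [neg-implies-rule on 10]
13. r implies not s, w   [Box-rule on 8 via vRw]
14. not s, w   [implies-rule on 13 (branches; this branch)]
Accessibility: uRv, vRw
Branch closes: s and not s both at w.
Every branch of the negation's tableau closes; the branch above is one of them.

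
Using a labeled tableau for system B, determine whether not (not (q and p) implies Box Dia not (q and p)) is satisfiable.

Unsatisfiable (every branch closes)

1. not (not (q and p) implies Box Dia not (q and p)), w0
2. not (q and p), w0
3. not Box Dia not (q and p), w0
4. not p, w0
5. not Dia not (q and p), w1
6. q and p, w0
7. q, w0
8. p, w0
Accessibility: w0Rw0, w0Rw1, w1Rw0, w1Rw1
Branch closes: p and not p both at w0.
(One branch shown.) All branches close.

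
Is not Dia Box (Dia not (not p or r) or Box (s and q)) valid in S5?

Tableau for the negation Dia Box (Dia not (not p or r) or Box (s and q)):
1. Dia Box (Dia not (not p or r) or Box (s and q)), u
2. Box (Dia not (not p or r) or Box (s and q)), v
3. Dia not (not p or r) or Box (s and q), u
4. Dia not (not p or r) or Box (s and q), v
5. Box (s and q), u
6. s and q, u
7. s, u
8. q, u
9. s and q, v
10. s, v
11. q, v
12. Box (s and q), v
Accessibility: uRu, uRv, vRu, vRv
The negation has an open branch (countermodel exists).

Not valid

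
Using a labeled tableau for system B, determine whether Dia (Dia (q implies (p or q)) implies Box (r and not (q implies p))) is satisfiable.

1. Dia (Dia (q implies (p or q)) implies Box (r and not (q implies p))), 0
2. Dia (q implies (p or q)) implies Box (r and not (q implies p)), 1
3. Box (r and not (q implies p)), 1
4. r and not (q implies p), 0
5. r, 0
6. not (q implies p), 0
7. q, 0
8. not p, 0
9. r and not (q implies p), 1
10. r, 1
11. not (q implies p), 1
12. q, 1
13. not p, 1
Accessibility: 0R0, 0R1, 1R0, 1R1

Satisfiable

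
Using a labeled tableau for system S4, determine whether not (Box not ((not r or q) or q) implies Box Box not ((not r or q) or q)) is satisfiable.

1. not (Box not ((not r or q) or q) implies Box Box not ((not r or q) or q)), w0
2. Box not ((not r or q) or q), w0
3. not Box Box not ((not r or q) or q), w0
4. not ((not r or q) or q), w0
5. not (not r or q), w0
6. not q, w0
7. r, w0
8. not Box not ((not r or q) or q), w1
9. not ((not r or q) or q), w1
10. not (not r or q), w1
11. not q, w1
12. r, w1
13. (not r or q) or q, w2
14. not ((not r or q) or q), w2
15. not (not r or q), w2
16. not q, w2
17. r, w2
18. not r or q, w2
19. q, w2
Accessibility: w0Rw0, w0Rw1, w0Rw2, w1Rw1, w1Rw2, w2Rw2
Branch closes: q and not q both at w2.
Every branch closes; the branch above is one of them.

No, unsatisfiable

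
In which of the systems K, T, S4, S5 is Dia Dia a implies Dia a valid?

S4, S5

T-tableau for the negation not (Dia Dia a implies Dia a):
1. not (Dia Dia a implies Dia a), 0
2. Dia Dia a, 0
3. not Dia a, 0
4. not a, 0
5. Dia a, 1
6. not a, 1
7. a, 2
Accessibility: 0R0, 0R1, 1R1, 1R2, 2R2
Complete open branch: countermodel on a T-frame, so not valid in T, nor in K (the same frame is also a K-frame).
S4-tableau for the negation not (Dia Dia a implies Dia a):
1. not (Dia Dia a implies Dia a), 0
2. Dia Dia a, 0
3. not Dia a, 0
4. not a, 0
5. Dia a, 1
6. not a, 1
7. a, 2
8. not a, 2
Accessibility: 0R0, 0R1, 0R2, 1R1, 1R2, 2R2
Branch closes: a and not a both at 2.
Every branch closes (one shown): valid in S4, hence also in S5 (every theorem of S4 is a theorem of S5).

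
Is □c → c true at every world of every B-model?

Valid

Tableau for the negation ¬(□c → c):
1. ¬(□c → c), u
2. □c, u
3. ¬c, u
4. c, u
Accessibility: uRu
Branch closes: c and ¬c both at u.
Every branch of the negation's tableau closes; the branch above is one of them.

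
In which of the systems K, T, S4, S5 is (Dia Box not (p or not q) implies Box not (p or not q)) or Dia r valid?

S4-tableau for the negation not ((Dia Box not (p or not q) implies Box not (p or not q)) or Dia r):
1. not ((Dia Box not (p or not q) implies Box not (p or not q)) or Dia r), 0
2. not (Dia Box not (p or not q) implies Box not (p or not q)), 0   [neg-or-rule on 1]
3. not Dia r, 0   [neg-or-rule on 1]
4. Dia Box not (p or not q), 0   [neg-implies-rule on 2]
5. not Box not (p or not q), 0   [neg-implies-rule on 2]
6. not r, 0   [neg-Dia-rule on 3 via 0R0]
7. Box not (p or not q), 1   [Dia-rule on 4: fresh world 1, 0R1]
8. not r, 1   [neg-Dia-rule on 3 via 0R1]
9. not (p or not q), 1   [Box-rule on 7 via 1R1]
10. not p, 1   [neg-or-rule on 9]
11. q, 1   [neg-or-rule on 9]
12. p or not q, 2   [neg-Box-rule on 5: fresh world 2, 0R2]
13. not r, 2   [neg-Dia-rule on 3 via 0R2]
14. not q, 2   [or-rule on 12 (branches; this branch)]
Accessibility: 0R0, 0R1, 0R2, 1R1, 2R2
Complete open branch: countermodel on an S4-frame, so not valid in S4, nor in K, T (the same frame is also a K-frame and a T-frame).
S5-tableau for the negation not ((Dia Box not (p or not q) implies Box not (p or not q)) or Dia r):
1. not ((Dia Box not (p or not q) implies Box not (p or not q)) or Dia r), 0
2. not (Dia Box not (p or not q) implies Box not (p or not q)), 0   [neg-or-rule on 1]
3. not Dia r, 0   [neg-or-rule on 1]
4. Dia Box not (p or not q), 0   [neg-implies-rule on 2]
5. not Box not (p or not q), 0   [neg-implies-rule on 2]
6. not r, 0   [neg-Dia-rule on 3 via 0R0]
7. Box not (p or not q), 1   [Dia-rule on 4: fresh world 1, 0R1]
8. not r, 1   [neg-Dia-rule on 3 via 0R1]
9. not (p or not q), 0   [Box-rule on 7 via 1R0]
10. not p, 0   [neg-or-rule on 9]
11. q, 0   [neg-or-rule on 9]
12. not (p or not q), 1   [Box-rule on 7 via 1R1]
13. not p, 1   [neg-or-rule on 12]
14. q, 1   [neg-or-rule on 12]
15. p or not q, 2   [neg-Box-rule on 5: fresh world 2, 0R2]
16. not r, 2   [neg-Dia-rule on 3 via 0R2]
17. not (p or not q), 2   [Box-rule on 7 via 1R2]
18. not p, 2   [neg-or-rule on 17]
19. q, 2   [neg-or-rule on 17]
20. not q, 2   [or-rule on 15 (branches; this branch)]
Accessibility: 0R0, 0R1, 0R2, 1R0, 1R1, 1R2, 2R0, 2R1, 2R2
Branch closes: q and not q both at 2.
Every branch closes (one shown): valid in S5.

S5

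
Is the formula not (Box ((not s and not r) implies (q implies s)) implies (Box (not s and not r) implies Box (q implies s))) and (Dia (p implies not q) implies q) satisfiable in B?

1. not (Box ((not s and not r) implies (q implies s)) implies (Box (not s and not r) implies Box (q implies s))) and (Dia (p implies not q) implies q), u
2. not (Box ((not s and not r) implies (q implies s)) implies (Box (not s and not r) implies Box (q implies s))), u
3. Dia (p implies not q) implies q, u
4. Box ((not s and not r) implies (q implies s)), u
5. not (Box (not s and not r) implies Box (q implies s)), u
6. Box (not s and not r), u
7. not Box (q implies s), u
8. (not s and not r) implies (q implies s), u
9. not s and not r, u
10. not s, u
11. not r, u
12. not Dia (p implies not q), u
13. not (p implies not q), u
14. p, u
15. q, u
16. q implies s, u
17. s, u
Accessibility: uRu
Branch closes: s and not s both at u.
Every branch closes; the branch above is one of them.

Unsatisfiable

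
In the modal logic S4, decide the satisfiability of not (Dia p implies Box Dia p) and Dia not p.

Satisfiable (open branch found)

1. not (Dia p implies Box Dia p) and Dia not p, w0
2. not (Dia p implies Box Dia p), w0   [and-rule on 1]
3. Dia not p, w0   [and-rule on 1]
4. Dia p, w0   [neg-implies-rule on 2]
5. not Box Dia p, w0   [neg-implies-rule on 2]
6. not p, w1   [Dia-rule on 3: fresh world w1, w0Rw1]
7. p, w2   [Dia-rule on 4: fresh world w2, w0Rw2]
8. not Dia p, w3   [neg-Box-rule on 5: fresh world w3, w0Rw3]
9. not p, w3   [neg-Dia-rule on 8 via w3Rw3]
Accessibility: w0Rw0, w0Rw1, w0Rw2, w0Rw3, w1Rw1, w2Rw2, w3Rw3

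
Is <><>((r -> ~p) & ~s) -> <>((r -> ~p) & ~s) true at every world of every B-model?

Tableau for the negation ~(<><>((r -> ~p) & ~s) -> <>((r -> ~p) & ~s)):
1. ~(<><>((r -> ~p) & ~s) -> <>((r -> ~p) & ~s)), u
2. <><>((r -> ~p) & ~s), u
3. ~<>((r -> ~p) & ~s), u
4. ~((r -> ~p) & ~s), u
5. s, u
6. <>((r -> ~p) & ~s), v
7. ~((r -> ~p) & ~s), v
8. s, v
9. (r -> ~p) & ~s, w
10. r -> ~p, w
11. ~s, w
12. ~p, w
Accessibility: uRu, uRv, vRu, vRv, vRw, wRv, wRw
The negation has an open branch (countermodel exists).

Not valid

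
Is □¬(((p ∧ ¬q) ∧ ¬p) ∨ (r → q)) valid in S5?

Tableau for the negation ¬□¬(((p ∧ ¬q) ∧ ¬p) ∨ (r → q)):
1. ¬□¬(((p ∧ ¬q) ∧ ¬p) ∨ (r → q)), 0
2. ((p ∧ ¬q) ∧ ¬p) ∨ (r → q), 1
3. r → q, 1
4. q, 1
Accessibility: 0R0, 0R1, 1R0, 1R1
The negation has an open branch (countermodel exists).

No, not valid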